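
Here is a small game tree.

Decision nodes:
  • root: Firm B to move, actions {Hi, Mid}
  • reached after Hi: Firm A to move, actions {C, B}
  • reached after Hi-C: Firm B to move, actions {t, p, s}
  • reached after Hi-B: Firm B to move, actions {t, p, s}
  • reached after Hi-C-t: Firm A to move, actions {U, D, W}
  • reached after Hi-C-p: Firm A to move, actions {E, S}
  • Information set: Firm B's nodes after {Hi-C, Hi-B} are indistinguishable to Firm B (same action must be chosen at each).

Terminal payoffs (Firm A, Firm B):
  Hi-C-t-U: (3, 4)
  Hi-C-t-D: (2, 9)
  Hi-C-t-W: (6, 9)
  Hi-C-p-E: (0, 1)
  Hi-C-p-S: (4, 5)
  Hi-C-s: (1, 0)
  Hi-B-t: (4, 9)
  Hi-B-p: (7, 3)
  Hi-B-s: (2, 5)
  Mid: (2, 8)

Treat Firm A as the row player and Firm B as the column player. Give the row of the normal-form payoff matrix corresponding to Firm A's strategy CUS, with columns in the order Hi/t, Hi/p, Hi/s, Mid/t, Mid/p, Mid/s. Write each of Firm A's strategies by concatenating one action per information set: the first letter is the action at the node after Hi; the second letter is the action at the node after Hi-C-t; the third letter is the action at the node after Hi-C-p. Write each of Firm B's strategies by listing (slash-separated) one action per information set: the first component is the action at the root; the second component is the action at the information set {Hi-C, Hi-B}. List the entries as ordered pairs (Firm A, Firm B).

(3,4) (4,5) (1,0) (2,8) (2,8) (2,8)

vs Hi/t: Firm B plays Hi → Firm A plays C at [Hi] → Firm B plays t at [Hi-C] → Firm A plays U at [Hi-C-t] → (3, 4)
vs Hi/p: Firm B plays Hi → Firm A plays C at [Hi] → Firm B plays p at [Hi-C] → Firm A plays S at [Hi-C-p] → (4, 5)
vs Hi/s: Firm B plays Hi → Firm A plays C at [Hi] → Firm B plays s at [Hi-C] → (1, 0)
vs Mid/t: Firm B plays Mid → (2, 8)
vs Mid/p: Firm B plays Mid → (2, 8)
vs Mid/s: Firm B plays Mid → (2, 8)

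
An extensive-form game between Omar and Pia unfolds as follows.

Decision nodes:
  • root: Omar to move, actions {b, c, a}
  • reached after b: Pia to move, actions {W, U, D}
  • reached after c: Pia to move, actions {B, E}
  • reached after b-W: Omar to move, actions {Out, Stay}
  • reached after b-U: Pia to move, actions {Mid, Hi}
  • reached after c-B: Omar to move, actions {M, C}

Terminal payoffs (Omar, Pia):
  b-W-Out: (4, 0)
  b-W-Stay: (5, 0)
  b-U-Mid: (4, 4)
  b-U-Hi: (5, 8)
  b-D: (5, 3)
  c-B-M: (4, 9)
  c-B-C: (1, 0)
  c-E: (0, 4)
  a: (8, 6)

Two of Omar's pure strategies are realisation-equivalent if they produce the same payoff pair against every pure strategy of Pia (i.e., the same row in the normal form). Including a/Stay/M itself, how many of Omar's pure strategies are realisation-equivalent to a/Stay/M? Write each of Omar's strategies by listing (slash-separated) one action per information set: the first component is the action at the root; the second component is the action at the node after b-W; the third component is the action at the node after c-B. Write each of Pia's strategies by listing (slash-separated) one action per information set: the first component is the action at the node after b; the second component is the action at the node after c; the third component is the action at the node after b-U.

Row for a/Stay/M (columns W/B/Mid, W/B/Hi, W/E/Mid, W/E/Hi, U/B/Mid, U/B/Hi, U/E/Mid, U/E/Hi, D/B/Mid, D/B/Hi, D/E/Mid, D/E/Hi): (8,6) (8,6) (8,6) (8,6) (8,6) (8,6) (8,6) (8,6) (8,6) (8,6) (8,6) (8,6).
Under a/Stay/M, Omar's choice at the node after b-W and at the node after c-B can never be reached regardless of what Pia does, so varying those choices leaves every outcome unchanged.
Holding the reachable choices fixed and varying the unreachable ones freely already gives 2 × 2 = 4 equivalent strategies.
No other strategy reproduces this row, so those 4 are the full class: a/Out/M, a/Out/C, a/Stay/M, a/Stay/C.

4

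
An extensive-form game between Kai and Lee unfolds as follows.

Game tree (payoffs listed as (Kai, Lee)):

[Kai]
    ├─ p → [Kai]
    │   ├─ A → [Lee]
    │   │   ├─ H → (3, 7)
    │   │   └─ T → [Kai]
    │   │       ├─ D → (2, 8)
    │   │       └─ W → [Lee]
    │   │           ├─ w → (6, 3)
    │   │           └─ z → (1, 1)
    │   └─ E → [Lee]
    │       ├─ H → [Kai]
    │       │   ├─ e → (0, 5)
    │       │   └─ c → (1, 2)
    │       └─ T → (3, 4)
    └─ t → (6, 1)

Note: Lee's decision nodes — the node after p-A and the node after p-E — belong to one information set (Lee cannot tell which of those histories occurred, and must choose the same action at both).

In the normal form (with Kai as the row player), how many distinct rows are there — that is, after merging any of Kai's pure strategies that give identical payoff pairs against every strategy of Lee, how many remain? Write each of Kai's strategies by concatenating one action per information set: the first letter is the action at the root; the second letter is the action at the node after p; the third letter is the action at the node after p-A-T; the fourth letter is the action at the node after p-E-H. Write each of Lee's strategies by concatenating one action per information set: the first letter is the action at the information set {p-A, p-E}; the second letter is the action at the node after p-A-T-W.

Kai has 16 pure strategies: pADe, pADc, pAWe, pAWc, pEDe, pEDc, pEWe, pEWc, tADe, tADc, tAWe, tAWc, tEDe, tEDc, tEWe, tEWc. Columns: Hw, Hz, Tw, Tz.
{pADe, pADc} → row (3,7) (3,7) (2,8) (2,8)
{pAWe, pAWc} → row (3,7) (3,7) (6,3) (1,1)
{pEDe, pEWe} → row (0,5) (0,5) (3,4) (3,4)
{pEDc, pEWc} → row (1,2) (1,2) (3,4) (3,4)
{tADe, tADc, tAWe, tAWc, tEDe, tEDc, tEWe, tEWc} → row (6,1) (6,1) (6,1) (6,1)
That's 5 distinct rows out of 16 strategies.

5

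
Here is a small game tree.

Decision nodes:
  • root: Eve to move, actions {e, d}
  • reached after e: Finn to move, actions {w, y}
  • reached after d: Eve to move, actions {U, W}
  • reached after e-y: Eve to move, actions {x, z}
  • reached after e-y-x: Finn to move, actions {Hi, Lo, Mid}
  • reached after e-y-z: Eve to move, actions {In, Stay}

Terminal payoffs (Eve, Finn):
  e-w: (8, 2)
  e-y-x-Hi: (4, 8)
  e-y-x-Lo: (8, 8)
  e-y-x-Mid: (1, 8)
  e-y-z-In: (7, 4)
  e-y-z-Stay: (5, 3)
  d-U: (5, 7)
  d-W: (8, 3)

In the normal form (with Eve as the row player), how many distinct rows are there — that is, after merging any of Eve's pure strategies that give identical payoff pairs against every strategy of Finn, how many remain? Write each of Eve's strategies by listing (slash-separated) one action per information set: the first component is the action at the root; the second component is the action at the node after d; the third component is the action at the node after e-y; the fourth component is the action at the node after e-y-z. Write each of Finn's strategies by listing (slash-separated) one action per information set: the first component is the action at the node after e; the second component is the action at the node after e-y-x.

Eve has 16 pure strategies: e/U/x/In, e/U/x/Stay, e/U/z/In, e/U/z/Stay, e/W/x/In, e/W/x/Stay, e/W/z/In, e/W/z/Stay, d/U/x/In, d/U/x/Stay, d/U/z/In, d/U/z/Stay, d/W/x/In, d/W/x/Stay, d/W/z/In, d/W/z/Stay. Columns: w/Hi, w/Lo, w/Mid, y/Hi, y/Lo, y/Mid.
{e/U/x/In, e/U/x/Stay, e/W/x/In, e/W/x/Stay} → row (8,2) (8,2) (8,2) (4,8) (8,8) (1,8)
{e/U/z/In, e/W/z/In} → row (8,2) (8,2) (8,2) (7,4) (7,4) (7,4)
{e/U/z/Stay, e/W/z/Stay} → row (8,2) (8,2) (8,2) (5,3) (5,3) (5,3)
{d/U/x/In, d/U/x/Stay, d/U/z/In, d/U/z/Stay} → row (5,7) (5,7) (5,7) (5,7) (5,7) (5,7)
{d/W/x/In, d/W/x/Stay, d/W/z/In, d/W/z/Stay} → row (8,3) (8,3) (8,3) (8,3) (8,3) (8,3)
That's 5 distinct rows out of 16 strategies.

5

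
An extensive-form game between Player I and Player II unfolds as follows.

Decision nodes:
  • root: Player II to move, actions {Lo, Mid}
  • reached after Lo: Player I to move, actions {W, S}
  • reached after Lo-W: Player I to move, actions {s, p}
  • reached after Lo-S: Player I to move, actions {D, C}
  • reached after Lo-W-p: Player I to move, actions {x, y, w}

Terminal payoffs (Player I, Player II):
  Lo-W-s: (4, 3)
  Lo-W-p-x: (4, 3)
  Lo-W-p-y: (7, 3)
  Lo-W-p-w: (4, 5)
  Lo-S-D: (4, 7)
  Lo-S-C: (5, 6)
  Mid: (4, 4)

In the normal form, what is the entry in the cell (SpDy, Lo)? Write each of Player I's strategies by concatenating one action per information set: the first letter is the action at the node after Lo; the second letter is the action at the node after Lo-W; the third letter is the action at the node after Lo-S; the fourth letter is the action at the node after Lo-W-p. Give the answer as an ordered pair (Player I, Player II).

Trace the play path from the root:
  Player II plays Lo
  Player I plays S at [Lo]
  Player I plays D at [Lo-S]
→ terminal payoff (4, 7).
(Player I's choice at the node after Lo-W is never reached on this path, so it doesn't affect the outcome.)

(4, 7)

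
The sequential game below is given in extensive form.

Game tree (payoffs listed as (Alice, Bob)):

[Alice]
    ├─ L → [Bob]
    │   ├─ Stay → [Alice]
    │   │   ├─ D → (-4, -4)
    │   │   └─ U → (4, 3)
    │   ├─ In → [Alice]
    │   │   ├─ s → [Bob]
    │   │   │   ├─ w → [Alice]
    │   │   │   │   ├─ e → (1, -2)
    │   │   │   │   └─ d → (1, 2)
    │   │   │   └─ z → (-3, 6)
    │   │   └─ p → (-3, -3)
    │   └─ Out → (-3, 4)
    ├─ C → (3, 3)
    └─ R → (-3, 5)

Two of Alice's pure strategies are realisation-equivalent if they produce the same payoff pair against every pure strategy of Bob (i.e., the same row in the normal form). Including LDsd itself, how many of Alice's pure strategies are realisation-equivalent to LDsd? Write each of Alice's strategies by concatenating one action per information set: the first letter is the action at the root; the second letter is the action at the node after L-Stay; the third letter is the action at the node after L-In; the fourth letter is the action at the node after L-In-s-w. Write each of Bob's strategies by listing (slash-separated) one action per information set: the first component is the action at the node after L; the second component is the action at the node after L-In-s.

1

Row for LDsd (columns Stay/w, Stay/z, In/w, In/z, Out/w, Out/z): (-4,-4) (-4,-4) (1,2) (-3,6) (-3,4) (-3,4).
Every one of Alice's information sets is on the play path for some reply by Bob when Alice follows LDsd.
Changing the action at any of them therefore changes at least one column, so only LDsd itself gives this row.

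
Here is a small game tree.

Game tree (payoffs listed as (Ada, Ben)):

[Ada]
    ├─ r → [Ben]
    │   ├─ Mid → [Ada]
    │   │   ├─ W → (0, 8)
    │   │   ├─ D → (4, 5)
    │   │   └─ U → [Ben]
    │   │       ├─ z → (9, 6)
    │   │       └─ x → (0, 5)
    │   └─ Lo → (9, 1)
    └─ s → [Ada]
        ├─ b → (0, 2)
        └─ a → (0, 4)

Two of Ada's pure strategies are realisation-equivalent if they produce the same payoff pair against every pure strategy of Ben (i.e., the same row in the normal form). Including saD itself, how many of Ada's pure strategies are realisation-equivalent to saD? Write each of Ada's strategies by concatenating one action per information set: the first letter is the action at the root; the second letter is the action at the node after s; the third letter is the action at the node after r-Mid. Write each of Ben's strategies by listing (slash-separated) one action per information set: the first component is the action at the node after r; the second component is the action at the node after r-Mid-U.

3

Row for saD (columns Mid/z, Mid/x, Lo/z, Lo/x): (0,4) (0,4) (0,4) (0,4).
Under saD, Ada's choice at the node after r-Mid can never be reached regardless of what Ben does, so varying those choices leaves every outcome unchanged.
Holding the reachable choices fixed and varying the unreachable one freely already gives 3 equivalent strategies.
No other strategy reproduces this row, so those 3 are the full class: saW, saD, saU.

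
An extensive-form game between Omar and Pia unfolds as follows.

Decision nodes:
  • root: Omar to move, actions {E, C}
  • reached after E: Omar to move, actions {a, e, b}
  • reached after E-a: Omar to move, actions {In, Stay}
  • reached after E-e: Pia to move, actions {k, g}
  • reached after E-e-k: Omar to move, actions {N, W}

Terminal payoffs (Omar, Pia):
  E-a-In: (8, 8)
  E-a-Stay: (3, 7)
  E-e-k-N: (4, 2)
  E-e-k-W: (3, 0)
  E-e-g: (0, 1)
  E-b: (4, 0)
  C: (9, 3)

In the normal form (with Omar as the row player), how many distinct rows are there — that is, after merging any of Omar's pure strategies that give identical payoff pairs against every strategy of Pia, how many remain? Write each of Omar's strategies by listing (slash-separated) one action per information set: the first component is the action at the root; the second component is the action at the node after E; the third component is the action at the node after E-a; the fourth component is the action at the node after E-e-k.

6

Omar has 24 pure strategies: E/a/In/N, E/a/In/W, E/a/Stay/N, E/a/Stay/W, E/e/In/N, E/e/In/W, E/e/Stay/N, E/e/Stay/W, E/b/In/N, E/b/In/W, E/b/Stay/N, E/b/Stay/W, C/a/In/N, C/a/In/W, C/a/Stay/N, C/a/Stay/W, C/e/In/N, C/e/In/W, C/e/Stay/N, C/e/Stay/W, C/b/In/N, C/b/In/W, C/b/Stay/N, C/b/Stay/W. Columns: k, g.
{E/a/In/N, E/a/In/W} → row (8,8) (8,8)
{E/a/Stay/N, E/a/Stay/W} → row (3,7) (3,7)
{E/e/In/N, E/e/Stay/N} → row (4,2) (0,1)
{E/e/In/W, E/e/Stay/W} → row (3,0) (0,1)
{E/b/In/N, E/b/In/W, E/b/Stay/N, E/b/Stay/W} → row (4,0) (4,0)
{C/a/In/N, C/a/In/W, C/a/Stay/N, C/a/Stay/W, C/e/In/N, C/e/In/W, C/e/Stay/N, C/e/Stay/W, C/b/In/N, C/b/In/W, C/b/Stay/N, C/b/Stay/W} → row (9,3) (9,3)
That's 6 distinct rows out of 24 strategies.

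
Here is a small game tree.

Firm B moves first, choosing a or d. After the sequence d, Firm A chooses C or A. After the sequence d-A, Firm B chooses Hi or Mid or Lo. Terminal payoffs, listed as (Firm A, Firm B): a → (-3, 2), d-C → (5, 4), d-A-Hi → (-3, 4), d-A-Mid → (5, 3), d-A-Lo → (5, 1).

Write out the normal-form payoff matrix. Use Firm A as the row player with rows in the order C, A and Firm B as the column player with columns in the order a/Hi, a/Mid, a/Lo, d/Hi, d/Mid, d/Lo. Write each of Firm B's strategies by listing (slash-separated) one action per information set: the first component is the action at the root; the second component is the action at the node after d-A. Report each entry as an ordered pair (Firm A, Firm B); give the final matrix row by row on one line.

         a/Hi    a/Mid     a/Lo     d/Hi    d/Mid     d/Lo
   C   (-3,2)   (-3,2)   (-3,2)    (5,4)    (5,4)    (5,4)
   A   (-3,2)   (-3,2)   (-3,2)   (-3,4)    (5,3)    (5,1)

C: (-3,2) (-3,2) (-3,2) (5,4) (5,4) (5,4) | A: (-3,2) (-3,2) (-3,2) (-3,4) (5,3) (5,1)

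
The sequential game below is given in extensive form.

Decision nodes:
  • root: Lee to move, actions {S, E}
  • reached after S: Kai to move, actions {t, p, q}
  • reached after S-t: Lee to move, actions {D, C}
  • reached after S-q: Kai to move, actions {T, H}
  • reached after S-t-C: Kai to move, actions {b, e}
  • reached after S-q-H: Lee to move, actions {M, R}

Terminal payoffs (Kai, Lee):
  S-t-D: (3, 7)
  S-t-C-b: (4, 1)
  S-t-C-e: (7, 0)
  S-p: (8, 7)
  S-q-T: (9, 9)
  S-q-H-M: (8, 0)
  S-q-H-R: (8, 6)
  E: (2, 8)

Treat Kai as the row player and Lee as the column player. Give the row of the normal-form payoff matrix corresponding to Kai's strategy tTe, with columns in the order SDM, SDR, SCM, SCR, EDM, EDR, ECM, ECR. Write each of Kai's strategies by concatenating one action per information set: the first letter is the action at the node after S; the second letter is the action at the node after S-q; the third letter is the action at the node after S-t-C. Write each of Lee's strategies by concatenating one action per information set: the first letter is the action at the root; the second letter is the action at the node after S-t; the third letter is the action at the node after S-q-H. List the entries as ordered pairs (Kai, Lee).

vs SDM: Lee plays S → Kai plays t at [S] → Lee plays D at [S-t] → (3, 7)
vs SDR: Lee plays S → Kai plays t at [S] → Lee plays D at [S-t] → (3, 7)
vs SCM: Lee plays S → Kai plays t at [S] → Lee plays C at [S-t] → Kai plays e at [S-t-C] → (7, 0)
vs SCR: Lee plays S → Kai plays t at [S] → Lee plays C at [S-t] → Kai plays e at [S-t-C] → (7, 0)
vs EDM: Lee plays E → (2, 8)
vs EDR: Lee plays E → (2, 8)
vs ECM: Lee plays E → (2, 8)
vs ECR: Lee plays E → (2, 8)

(3,7) (3,7) (7,0) (7,0) (2,8) (2,8) (2,8) (2,8)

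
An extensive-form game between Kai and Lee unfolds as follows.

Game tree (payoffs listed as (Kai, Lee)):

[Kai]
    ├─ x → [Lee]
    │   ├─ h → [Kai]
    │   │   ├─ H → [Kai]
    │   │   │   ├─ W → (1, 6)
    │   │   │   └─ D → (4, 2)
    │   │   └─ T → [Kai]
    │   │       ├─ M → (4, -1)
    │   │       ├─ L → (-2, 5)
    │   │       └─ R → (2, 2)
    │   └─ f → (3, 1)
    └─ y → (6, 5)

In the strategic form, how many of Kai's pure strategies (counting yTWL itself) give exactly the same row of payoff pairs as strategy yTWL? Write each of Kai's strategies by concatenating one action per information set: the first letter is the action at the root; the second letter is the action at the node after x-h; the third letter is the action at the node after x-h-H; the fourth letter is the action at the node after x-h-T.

12

Row for yTWL (columns h, f): (6,5) (6,5).
Under yTWL, Kai's choice at the node after x-h and at the node after x-h-H and at the node after x-h-T can never be reached regardless of what Lee does, so varying those choices leaves every outcome unchanged.
Holding the reachable choices fixed and varying the unreachable ones freely already gives 2 × 2 × 3 = 12 equivalent strategies.
No other strategy reproduces this row, so those 12 are the full class: yHWM, yHWL, yHWR, yHDM, yHDL, yHDR, yTWM, yTWL, yTWR, yTDM, yTDL, yTDR.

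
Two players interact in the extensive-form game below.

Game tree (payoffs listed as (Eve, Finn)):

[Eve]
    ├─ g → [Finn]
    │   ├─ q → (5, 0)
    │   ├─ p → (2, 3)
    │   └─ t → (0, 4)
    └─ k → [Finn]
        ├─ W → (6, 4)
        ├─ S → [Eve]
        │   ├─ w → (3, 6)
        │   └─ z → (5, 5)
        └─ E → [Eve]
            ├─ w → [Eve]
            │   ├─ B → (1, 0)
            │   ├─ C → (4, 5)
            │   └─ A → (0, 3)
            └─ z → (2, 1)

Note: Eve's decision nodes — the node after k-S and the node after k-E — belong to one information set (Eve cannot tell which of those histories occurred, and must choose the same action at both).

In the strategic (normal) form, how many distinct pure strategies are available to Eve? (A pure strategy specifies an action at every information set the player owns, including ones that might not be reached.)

Eve owns the root with actions {g, k} — two choices.
Eve owns the information set {k-S, k-E} with actions {w, z} — two choices.
Eve owns the node after k-E-w with actions {B, C, A} — three choices.
A pure strategy fixes one action at each information set independently, so the count is the product 2 × 2 × 3 = 12.

12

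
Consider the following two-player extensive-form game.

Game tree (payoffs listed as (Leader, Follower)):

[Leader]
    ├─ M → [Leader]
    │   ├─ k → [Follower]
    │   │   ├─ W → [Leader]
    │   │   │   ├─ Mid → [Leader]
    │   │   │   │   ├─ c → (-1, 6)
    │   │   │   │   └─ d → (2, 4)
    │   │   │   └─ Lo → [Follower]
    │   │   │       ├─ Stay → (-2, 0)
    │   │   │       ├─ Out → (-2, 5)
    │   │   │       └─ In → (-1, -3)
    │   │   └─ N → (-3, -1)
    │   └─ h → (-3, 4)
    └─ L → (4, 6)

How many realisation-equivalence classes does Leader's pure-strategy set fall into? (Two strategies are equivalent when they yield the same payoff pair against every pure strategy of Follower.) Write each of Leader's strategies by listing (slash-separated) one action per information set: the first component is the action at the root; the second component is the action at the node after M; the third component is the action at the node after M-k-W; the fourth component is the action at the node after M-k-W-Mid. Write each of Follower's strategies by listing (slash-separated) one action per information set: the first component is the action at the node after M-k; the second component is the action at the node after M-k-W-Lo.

Leader has 16 pure strategies: M/k/Mid/c, M/k/Mid/d, M/k/Lo/c, M/k/Lo/d, M/h/Mid/c, M/h/Mid/d, M/h/Lo/c, M/h/Lo/d, L/k/Mid/c, L/k/Mid/d, L/k/Lo/c, L/k/Lo/d, L/h/Mid/c, L/h/Mid/d, L/h/Lo/c, L/h/Lo/d. Columns: W/Stay, W/Out, W/In, N/Stay, N/Out, N/In.
{M/k/Mid/c} → row (-1,6) (-1,6) (-1,6) (-3,-1) (-3,-1) (-3,-1)
{M/k/Mid/d} → row (2,4) (2,4) (2,4) (-3,-1) (-3,-1) (-3,-1)
{M/k/Lo/c, M/k/Lo/d} → row (-2,0) (-2,5) (-1,-3) (-3,-1) (-3,-1) (-3,-1)
{M/h/Mid/c, M/h/Mid/d, M/h/Lo/c, M/h/Lo/d} → row (-3,4) (-3,4) (-3,4) (-3,4) (-3,4) (-3,4)
{L/k/Mid/c, L/k/Mid/d, L/k/Lo/c, L/k/Lo/d, L/h/Mid/c, L/h/Mid/d, L/h/Lo/c, L/h/Lo/d} → row (4,6) (4,6) (4,6) (4,6) (4,6) (4,6)
That's 5 distinct rows out of 16 strategies.

5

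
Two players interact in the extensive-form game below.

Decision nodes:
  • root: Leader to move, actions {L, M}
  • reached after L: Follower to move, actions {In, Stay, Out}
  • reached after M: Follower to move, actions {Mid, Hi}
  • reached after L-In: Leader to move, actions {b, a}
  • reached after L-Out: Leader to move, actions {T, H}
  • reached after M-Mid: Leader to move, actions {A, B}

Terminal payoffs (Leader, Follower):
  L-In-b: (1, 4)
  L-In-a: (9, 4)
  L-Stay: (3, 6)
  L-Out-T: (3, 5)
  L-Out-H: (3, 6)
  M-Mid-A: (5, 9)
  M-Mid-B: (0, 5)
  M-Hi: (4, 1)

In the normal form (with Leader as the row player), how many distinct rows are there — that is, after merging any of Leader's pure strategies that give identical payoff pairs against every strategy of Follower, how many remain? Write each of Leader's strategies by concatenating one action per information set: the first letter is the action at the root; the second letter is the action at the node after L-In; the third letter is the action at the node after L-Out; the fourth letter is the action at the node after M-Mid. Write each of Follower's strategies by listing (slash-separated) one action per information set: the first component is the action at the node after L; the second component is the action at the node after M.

6

Leader has 16 pure strategies: LbTA, LbTB, LbHA, LbHB, LaTA, LaTB, LaHA, LaHB, MbTA, MbTB, MbHA, MbHB, MaTA, MaTB, MaHA, MaHB. Columns: In/Mid, In/Hi, Stay/Mid, Stay/Hi, Out/Mid, Out/Hi.
{LbTA, LbTB} → row (1,4) (1,4) (3,6) (3,6) (3,5) (3,5)
{LbHA, LbHB} → row (1,4) (1,4) (3,6) (3,6) (3,6) (3,6)
{LaTA, LaTB} → row (9,4) (9,4) (3,6) (3,6) (3,5) (3,5)
{LaHA, LaHB} → row (9,4) (9,4) (3,6) (3,6) (3,6) (3,6)
{MbTA, MbHA, MaTA, MaHA} → row (5,9) (4,1) (5,9) (4,1) (5,9) (4,1)
{MbTB, MbHB, MaTB, MaHB} → row (0,5) (4,1) (0,5) (4,1) (0,5) (4,1)
That's 6 distinct rows out of 16 strategies.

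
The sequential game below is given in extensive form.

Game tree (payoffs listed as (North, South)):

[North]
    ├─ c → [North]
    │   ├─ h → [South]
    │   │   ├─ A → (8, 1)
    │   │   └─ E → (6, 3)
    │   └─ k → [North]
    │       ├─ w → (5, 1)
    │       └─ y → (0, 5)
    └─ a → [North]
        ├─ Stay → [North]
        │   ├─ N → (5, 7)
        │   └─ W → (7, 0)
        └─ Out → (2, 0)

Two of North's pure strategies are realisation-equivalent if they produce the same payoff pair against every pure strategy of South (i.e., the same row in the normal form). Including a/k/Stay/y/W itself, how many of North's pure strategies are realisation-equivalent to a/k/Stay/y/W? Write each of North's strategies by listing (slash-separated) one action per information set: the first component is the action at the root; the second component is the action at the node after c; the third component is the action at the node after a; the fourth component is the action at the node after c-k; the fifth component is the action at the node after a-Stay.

4

Row for a/k/Stay/y/W (columns A, E): (7,0) (7,0).
Under a/k/Stay/y/W, North's choice at the node after c and at the node after c-k can never be reached regardless of what South does, so varying those choices leaves every outcome unchanged.
Holding the reachable choices fixed and varying the unreachable ones freely already gives 2 × 2 = 4 equivalent strategies.
No other strategy reproduces this row, so those 4 are the full class: a/h/Stay/w/W, a/h/Stay/y/W, a/k/Stay/w/W, a/k/Stay/y/W.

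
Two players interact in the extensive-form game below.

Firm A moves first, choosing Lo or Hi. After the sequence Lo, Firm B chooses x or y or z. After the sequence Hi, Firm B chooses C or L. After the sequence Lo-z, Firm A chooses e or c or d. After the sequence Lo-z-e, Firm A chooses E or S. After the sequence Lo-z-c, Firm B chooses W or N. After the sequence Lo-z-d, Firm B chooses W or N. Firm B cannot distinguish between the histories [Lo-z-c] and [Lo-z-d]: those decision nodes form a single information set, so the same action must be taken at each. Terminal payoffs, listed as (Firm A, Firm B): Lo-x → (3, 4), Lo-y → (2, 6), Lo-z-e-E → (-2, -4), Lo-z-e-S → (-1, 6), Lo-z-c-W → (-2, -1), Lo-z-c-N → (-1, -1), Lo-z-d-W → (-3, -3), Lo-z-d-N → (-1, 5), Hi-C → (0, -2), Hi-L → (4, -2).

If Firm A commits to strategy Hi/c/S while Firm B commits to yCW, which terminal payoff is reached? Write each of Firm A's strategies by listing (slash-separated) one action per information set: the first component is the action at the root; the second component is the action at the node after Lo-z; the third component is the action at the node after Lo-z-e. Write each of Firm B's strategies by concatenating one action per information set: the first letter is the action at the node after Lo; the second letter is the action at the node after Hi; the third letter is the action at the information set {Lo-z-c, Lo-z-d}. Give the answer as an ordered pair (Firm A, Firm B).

(0, -2)

Trace the play path from the root:
  Firm A plays Hi
  Firm B plays C at [Hi]
→ terminal payoff (0, -2).
(Firm A's choice at the node after Lo-z is never reached on this path, so it doesn't affect the outcome.)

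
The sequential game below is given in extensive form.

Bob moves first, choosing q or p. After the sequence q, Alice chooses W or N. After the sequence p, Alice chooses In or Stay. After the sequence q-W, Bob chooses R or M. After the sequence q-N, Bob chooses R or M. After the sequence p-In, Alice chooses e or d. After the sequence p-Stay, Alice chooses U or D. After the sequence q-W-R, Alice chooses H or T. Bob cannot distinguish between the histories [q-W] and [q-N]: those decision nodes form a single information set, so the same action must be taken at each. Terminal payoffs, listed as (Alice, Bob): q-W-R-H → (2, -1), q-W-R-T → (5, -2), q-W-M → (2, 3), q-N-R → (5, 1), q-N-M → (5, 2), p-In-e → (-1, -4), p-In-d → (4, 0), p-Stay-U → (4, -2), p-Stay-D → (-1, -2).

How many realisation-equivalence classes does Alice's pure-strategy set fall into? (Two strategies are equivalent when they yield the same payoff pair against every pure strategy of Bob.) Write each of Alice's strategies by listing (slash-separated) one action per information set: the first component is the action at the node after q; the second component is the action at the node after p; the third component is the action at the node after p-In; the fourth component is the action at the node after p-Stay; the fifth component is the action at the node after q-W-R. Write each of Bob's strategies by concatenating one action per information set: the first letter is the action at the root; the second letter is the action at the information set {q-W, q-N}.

Alice has 32 pure strategies: W/In/e/U/H, W/In/e/U/T, W/In/e/D/H, W/In/e/D/T, W/In/d/U/H, W/In/d/U/T, W/In/d/D/H, W/In/d/D/T, W/Stay/e/U/H, W/Stay/e/U/T, W/Stay/e/D/H, W/Stay/e/D/T, W/Stay/d/U/H, W/Stay/d/U/T, W/Stay/d/D/H, W/Stay/d/D/T, N/In/e/U/H, N/In/e/U/T, N/In/e/D/H, N/In/e/D/T, N/In/d/U/H, N/In/d/U/T, N/In/d/D/H, N/In/d/D/T, N/Stay/e/U/H, N/Stay/e/U/T, N/Stay/e/D/H, N/Stay/e/D/T, N/Stay/d/U/H, N/Stay/d/U/T, N/Stay/d/D/H, N/Stay/d/D/T. Columns: qR, qM, pR, pM.
{W/In/e/U/H, W/In/e/D/H} → row (2,-1) (2,3) (-1,-4) (-1,-4)
{W/In/e/U/T, W/In/e/D/T} → row (5,-2) (2,3) (-1,-4) (-1,-4)
{W/In/d/U/H, W/In/d/D/H} → row (2,-1) (2,3) (4,0) (4,0)
{W/In/d/U/T, W/In/d/D/T} → row (5,-2) (2,3) (4,0) (4,0)
{W/Stay/e/U/H, W/Stay/d/U/H} → row (2,-1) (2,3) (4,-2) (4,-2)
{W/Stay/e/U/T, W/Stay/d/U/T} → row (5,-2) (2,3) (4,-2) (4,-2)
{W/Stay/e/D/H, W/Stay/d/D/H} → row (2,-1) (2,3) (-1,-2) (-1,-2)
{W/Stay/e/D/T, W/Stay/d/D/T} → row (5,-2) (2,3) (-1,-2) (-1,-2)
{N/In/e/U/H, N/In/e/U/T, N/In/e/D/H, N/In/e/D/T} → row (5,1) (5,2) (-1,-4) (-1,-4)
{N/In/d/U/H, N/In/d/U/T, N/In/d/D/H, N/In/d/D/T} → row (5,1) (5,2) (4,0) (4,0)
{N/Stay/e/U/H, N/Stay/e/U/T, N/Stay/d/U/H, N/Stay/d/U/T} → row (5,1) (5,2) (4,-2) (4,-2)
{N/Stay/e/D/H, N/Stay/e/D/T, N/Stay/d/D/H, N/Stay/d/D/T} → row (5,1) (5,2) (-1,-2) (-1,-2)
That's 12 distinct rows out of 32 strategies.

12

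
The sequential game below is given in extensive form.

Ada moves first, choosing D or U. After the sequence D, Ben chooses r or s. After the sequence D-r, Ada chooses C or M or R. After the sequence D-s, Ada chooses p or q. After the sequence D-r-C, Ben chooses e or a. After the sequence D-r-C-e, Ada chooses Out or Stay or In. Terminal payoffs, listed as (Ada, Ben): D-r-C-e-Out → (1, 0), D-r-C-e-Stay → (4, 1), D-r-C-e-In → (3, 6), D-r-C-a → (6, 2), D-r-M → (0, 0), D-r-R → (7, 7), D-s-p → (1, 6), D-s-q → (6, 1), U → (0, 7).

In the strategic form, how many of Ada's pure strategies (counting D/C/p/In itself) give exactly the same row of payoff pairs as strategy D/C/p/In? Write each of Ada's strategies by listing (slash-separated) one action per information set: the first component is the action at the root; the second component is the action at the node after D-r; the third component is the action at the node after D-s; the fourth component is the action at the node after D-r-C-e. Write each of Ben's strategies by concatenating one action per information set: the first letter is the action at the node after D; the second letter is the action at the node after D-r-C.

1

Row for D/C/p/In (columns re, ra, se, sa): (3,6) (6,2) (1,6) (1,6).
Every one of Ada's information sets is on the play path for some reply by Ben when Ada follows D/C/p/In.
Changing the action at any of them therefore changes at least one column, so only D/C/p/In itself gives this row.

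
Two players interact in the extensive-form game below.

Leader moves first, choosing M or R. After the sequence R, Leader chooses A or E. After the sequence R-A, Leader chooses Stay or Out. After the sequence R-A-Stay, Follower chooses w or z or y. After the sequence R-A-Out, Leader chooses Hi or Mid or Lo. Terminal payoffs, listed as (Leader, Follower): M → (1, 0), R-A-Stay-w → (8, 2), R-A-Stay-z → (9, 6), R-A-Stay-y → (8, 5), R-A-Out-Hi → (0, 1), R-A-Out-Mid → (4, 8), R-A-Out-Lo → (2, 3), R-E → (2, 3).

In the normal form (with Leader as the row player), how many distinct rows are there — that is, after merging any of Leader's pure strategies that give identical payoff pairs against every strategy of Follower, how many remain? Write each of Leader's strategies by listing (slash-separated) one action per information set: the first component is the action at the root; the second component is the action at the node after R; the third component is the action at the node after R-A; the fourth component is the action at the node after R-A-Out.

Leader has 24 pure strategies: M/A/Stay/Hi, M/A/Stay/Mid, M/A/Stay/Lo, M/A/Out/Hi, M/A/Out/Mid, M/A/Out/Lo, M/E/Stay/Hi, M/E/Stay/Mid, M/E/Stay/Lo, M/E/Out/Hi, M/E/Out/Mid, M/E/Out/Lo, R/A/Stay/Hi, R/A/Stay/Mid, R/A/Stay/Lo, R/A/Out/Hi, R/A/Out/Mid, R/A/Out/Lo, R/E/Stay/Hi, R/E/Stay/Mid, R/E/Stay/Lo, R/E/Out/Hi, R/E/Out/Mid, R/E/Out/Lo. Columns: w, z, y.
{M/A/Stay/Hi, M/A/Stay/Mid, M/A/Stay/Lo, M/A/Out/Hi, M/A/Out/Mid, M/A/Out/Lo, M/E/Stay/Hi, M/E/Stay/Mid, M/E/Stay/Lo, M/E/Out/Hi, M/E/Out/Mid, M/E/Out/Lo} → row (1,0) (1,0) (1,0)
{R/A/Stay/Hi, R/A/Stay/Mid, R/A/Stay/Lo} → row (8,2) (9,6) (8,5)
{R/A/Out/Hi} → row (0,1) (0,1) (0,1)
{R/A/Out/Mid} → row (4,8) (4,8) (4,8)
{R/A/Out/Lo, R/E/Stay/Hi, R/E/Stay/Mid, R/E/Stay/Lo, R/E/Out/Hi, R/E/Out/Mid, R/E/Out/Lo} → row (2,3) (2,3) (2,3)
That's 5 distinct rows out of 24 strategies.

5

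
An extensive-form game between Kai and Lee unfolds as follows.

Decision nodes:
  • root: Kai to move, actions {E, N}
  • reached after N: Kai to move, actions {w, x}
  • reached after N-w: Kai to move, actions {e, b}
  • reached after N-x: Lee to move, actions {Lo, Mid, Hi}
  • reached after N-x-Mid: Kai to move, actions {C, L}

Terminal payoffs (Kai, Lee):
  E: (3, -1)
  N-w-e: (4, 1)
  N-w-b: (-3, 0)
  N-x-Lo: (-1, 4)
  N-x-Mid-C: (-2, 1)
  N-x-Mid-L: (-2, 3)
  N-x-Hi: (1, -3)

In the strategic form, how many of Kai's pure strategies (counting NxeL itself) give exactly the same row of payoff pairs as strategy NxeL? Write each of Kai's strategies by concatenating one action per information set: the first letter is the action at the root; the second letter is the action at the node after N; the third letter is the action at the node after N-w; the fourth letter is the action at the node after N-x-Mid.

Row for NxeL (columns Lo, Mid, Hi): (-1,4) (-2,3) (1,-3).
Under NxeL, Kai's choice at the node after N-w can never be reached regardless of what Lee does, so varying those choices leaves every outcome unchanged.
Holding the reachable choices fixed and varying the unreachable one freely already gives 2 equivalent strategies.
No other strategy reproduces this row, so those 2 are the full class: NxeL, NxbL.

2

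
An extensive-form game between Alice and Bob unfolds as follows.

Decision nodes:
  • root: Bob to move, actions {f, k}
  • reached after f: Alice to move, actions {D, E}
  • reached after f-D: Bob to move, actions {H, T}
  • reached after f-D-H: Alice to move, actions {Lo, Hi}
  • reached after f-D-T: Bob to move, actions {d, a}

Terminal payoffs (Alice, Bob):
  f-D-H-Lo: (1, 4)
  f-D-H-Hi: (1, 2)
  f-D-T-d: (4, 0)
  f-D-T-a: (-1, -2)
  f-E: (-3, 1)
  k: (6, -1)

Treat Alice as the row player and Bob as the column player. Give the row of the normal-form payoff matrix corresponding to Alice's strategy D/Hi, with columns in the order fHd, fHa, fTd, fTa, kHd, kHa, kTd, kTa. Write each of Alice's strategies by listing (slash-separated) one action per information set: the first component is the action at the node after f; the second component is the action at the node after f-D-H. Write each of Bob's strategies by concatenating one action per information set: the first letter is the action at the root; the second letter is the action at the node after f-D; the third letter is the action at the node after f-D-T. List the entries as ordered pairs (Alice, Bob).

vs fHd: Bob plays f → Alice plays D at [f] → Bob plays H at [f-D] → Alice plays Hi at [f-D-H] → (1, 2)
vs fHa: Bob plays f → Alice plays D at [f] → Bob plays H at [f-D] → Alice plays Hi at [f-D-H] → (1, 2)
vs fTd: Bob plays f → Alice plays D at [f] → Bob plays T at [f-D] → Bob plays d at [f-D-T] → (4, 0)
vs fTa: Bob plays f → Alice plays D at [f] → Bob plays T at [f-D] → Bob plays a at [f-D-T] → (-1, -2)
vs kHd: Bob plays k → (6, -1)
vs kHa: Bob plays k → (6, -1)
vs kTd: Bob plays k → (6, -1)
vs kTa: Bob plays k → (6, -1)

(1,2) (1,2) (4,0) (-1,-2) (6,-1) (6,-1) (6,-1) (6,-1)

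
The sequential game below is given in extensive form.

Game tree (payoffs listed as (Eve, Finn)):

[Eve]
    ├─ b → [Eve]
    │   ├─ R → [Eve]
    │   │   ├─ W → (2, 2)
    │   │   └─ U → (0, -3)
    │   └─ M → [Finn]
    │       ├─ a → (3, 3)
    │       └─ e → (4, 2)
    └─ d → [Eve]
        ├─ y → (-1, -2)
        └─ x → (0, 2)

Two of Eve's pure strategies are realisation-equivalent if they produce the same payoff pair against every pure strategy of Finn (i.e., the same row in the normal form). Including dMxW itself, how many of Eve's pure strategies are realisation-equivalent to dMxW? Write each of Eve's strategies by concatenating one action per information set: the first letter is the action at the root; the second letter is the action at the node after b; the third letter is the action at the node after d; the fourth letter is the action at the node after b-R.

Row for dMxW (columns a, e): (0,2) (0,2).
Under dMxW, Eve's choice at the node after b and at the node after b-R can never be reached regardless of what Finn does, so varying those choices leaves every outcome unchanged.
Holding the reachable choices fixed and varying the unreachable ones freely already gives 2 × 2 = 4 equivalent strategies.
No other strategy reproduces this row, so those 4 are the full class: dRxW, dRxU, dMxW, dMxU.

4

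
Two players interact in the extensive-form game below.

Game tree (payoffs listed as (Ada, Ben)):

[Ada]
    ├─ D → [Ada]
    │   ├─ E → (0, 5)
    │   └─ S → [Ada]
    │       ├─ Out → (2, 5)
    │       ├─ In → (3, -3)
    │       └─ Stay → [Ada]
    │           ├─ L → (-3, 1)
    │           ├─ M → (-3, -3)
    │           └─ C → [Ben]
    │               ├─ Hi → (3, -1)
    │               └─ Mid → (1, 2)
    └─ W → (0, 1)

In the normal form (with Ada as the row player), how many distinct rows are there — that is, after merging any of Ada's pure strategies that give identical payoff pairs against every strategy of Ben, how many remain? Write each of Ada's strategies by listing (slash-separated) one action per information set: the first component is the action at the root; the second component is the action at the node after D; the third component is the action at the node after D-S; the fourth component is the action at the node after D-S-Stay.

Ada has 36 pure strategies: D/E/Out/L, D/E/Out/M, D/E/Out/C, D/E/In/L, D/E/In/M, D/E/In/C, D/E/Stay/L, D/E/Stay/M, D/E/Stay/C, D/S/Out/L, D/S/Out/M, D/S/Out/C, D/S/In/L, D/S/In/M, D/S/In/C, D/S/Stay/L, D/S/Stay/M, D/S/Stay/C, W/E/Out/L, W/E/Out/M, W/E/Out/C, W/E/In/L, W/E/In/M, W/E/In/C, W/E/Stay/L, W/E/Stay/M, W/E/Stay/C, W/S/Out/L, W/S/Out/M, W/S/Out/C, W/S/In/L, W/S/In/M, W/S/In/C, W/S/Stay/L, W/S/Stay/M, W/S/Stay/C. Columns: Hi, Mid.
{D/E/Out/L, D/E/Out/M, D/E/Out/C, D/E/In/L, D/E/In/M, D/E/In/C, D/E/Stay/L, D/E/Stay/M, D/E/Stay/C} → row (0,5) (0,5)
{D/S/Out/L, D/S/Out/M, D/S/Out/C} → row (2,5) (2,5)
{D/S/In/L, D/S/In/M, D/S/In/C} → row (3,-3) (3,-3)
{D/S/Stay/L} → row (-3,1) (-3,1)
{D/S/Stay/M} → row (-3,-3) (-3,-3)
{D/S/Stay/C} → row (3,-1) (1,2)
{W/E/Out/L, W/E/Out/M, W/E/Out/C, W/E/In/L, W/E/In/M, W/E/In/C, W/E/Stay/L, W/E/Stay/M, W/E/Stay/C, W/S/Out/L, W/S/Out/M, W/S/Out/C, W/S/In/L, W/S/In/M, W/S/In/C, W/S/Stay/L, W/S/Stay/M, W/S/Stay/C} → row (0,1) (0,1)
That's 7 distinct rows out of 36 strategies.

7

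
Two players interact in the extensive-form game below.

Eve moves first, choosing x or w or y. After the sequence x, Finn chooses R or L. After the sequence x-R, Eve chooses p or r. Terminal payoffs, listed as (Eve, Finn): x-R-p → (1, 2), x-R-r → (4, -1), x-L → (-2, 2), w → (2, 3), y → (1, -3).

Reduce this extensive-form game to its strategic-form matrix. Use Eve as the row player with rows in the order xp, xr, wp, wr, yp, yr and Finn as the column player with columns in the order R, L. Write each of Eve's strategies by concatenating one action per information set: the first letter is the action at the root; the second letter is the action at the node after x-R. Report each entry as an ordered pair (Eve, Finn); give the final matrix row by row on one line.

xp: (1,2) (-2,2) | xr: (4,-1) (-2,2) | wp: (2,3) (2,3) | wr: (2,3) (2,3) | yp: (1,-3) (1,-3) | yr: (1,-3) (1,-3)

Row xp: R→(1,2), L→(-2,2)
Row xr: R→(4,-1), L→(-2,2)
Row wp: R→(2,3), L→(2,3)
Row wr: R→(2,3), L→(2,3)
Row yp: R→(1,-3), L→(1,-3)
Row yr: R→(1,-3), L→(1,-3)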